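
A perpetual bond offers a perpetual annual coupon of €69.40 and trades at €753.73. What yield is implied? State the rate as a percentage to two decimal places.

9.21%

P = C/r ⇒ r = C/P = €69.40/€753.73 = 0.092075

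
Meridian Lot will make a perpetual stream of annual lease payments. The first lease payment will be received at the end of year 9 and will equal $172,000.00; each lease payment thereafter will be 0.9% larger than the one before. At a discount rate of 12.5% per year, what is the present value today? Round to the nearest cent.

$577896.78

Value at end of year 8: C₁ / (r − g) = $172,000.00 / (0.125 − 0.009) = $1,482,758.6207
Discount to today: PV = $1,482,758.6207 / (1 + 0.125)^8 = $1,482,758.6207 / 2.565785 = $577,896.78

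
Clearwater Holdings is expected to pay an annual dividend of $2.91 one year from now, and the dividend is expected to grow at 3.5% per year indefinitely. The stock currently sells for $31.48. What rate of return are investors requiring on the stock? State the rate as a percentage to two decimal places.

P = D₁/(r − g) ⇒ r = D₁/P + g = $2.9100/$31.48 + 0.035 = 0.092440 + 0.035 = 0.127440

12.74%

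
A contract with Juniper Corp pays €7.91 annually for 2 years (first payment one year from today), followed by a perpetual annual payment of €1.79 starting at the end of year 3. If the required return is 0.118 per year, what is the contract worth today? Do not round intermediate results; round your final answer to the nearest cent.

PV of 2-year annuity: €7.91 × [1 − (1+0.118)^−2] / 0.118 = 13.40352
Perpetuity value at year 2: €1.79 / 0.118 = 15.16949
PV of perpetuity: 15.16949 / (1+0.118)^2 = 12.13633
Total PV = 13.40352 + 12.13633 = 25.53985

€25.54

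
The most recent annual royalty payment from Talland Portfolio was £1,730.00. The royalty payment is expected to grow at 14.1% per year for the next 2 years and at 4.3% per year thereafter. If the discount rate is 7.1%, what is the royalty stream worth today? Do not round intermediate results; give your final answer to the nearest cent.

D_1 = 1973.93000
D_2 = 2252.25413
Terminal value at year 2: TV = D_2×(1+g_2)/(r−g_2) = 2349.10106/0.028 = 83896.46634
P_0 = D_1/(1+r)^1 + D_2/(1+r)^2 + TV/(1+r)^2
    = 1843.07190 + 1963.53411 + 73141.64563 = 76948.25163

£76948.25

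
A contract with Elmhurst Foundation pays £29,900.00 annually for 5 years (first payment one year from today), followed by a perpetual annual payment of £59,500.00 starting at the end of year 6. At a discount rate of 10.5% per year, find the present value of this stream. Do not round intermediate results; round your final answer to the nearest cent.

PV of 5-year annuity: £29,900.00 × [1 − (1+0.105)^−5] / 0.105 = 111911.46088
Perpetuity value at year 5: £59,500.00 / 0.105 = 566666.66667
PV of perpetuity: 566666.66667 / (1+0.105)^5 = 343966.60237
Total PV = 111911.46088 + 343966.60237 = 455878.06325

£455878.06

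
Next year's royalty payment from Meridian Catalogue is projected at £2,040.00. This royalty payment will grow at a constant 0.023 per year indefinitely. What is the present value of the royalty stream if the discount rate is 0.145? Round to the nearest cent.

£16721.31

Growing perpetuity: P = D₁ / (r − g) = £2,040.0000 / (0.145 − 0.023) = £16,721.31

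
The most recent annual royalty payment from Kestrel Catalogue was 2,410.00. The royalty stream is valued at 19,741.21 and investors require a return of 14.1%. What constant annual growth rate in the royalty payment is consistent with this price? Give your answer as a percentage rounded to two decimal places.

P = D₀(1+g)/(r−g) ⇒ P(r−g) = D₀(1+g) ⇒ g(P+D₀) = P·r − D₀
g = (P·r − D₀)/(P + D₀) = (19,741.21×0.141 − 2,410.00) / (19,741.21 + 2,410.00) = 0.016862

1.69%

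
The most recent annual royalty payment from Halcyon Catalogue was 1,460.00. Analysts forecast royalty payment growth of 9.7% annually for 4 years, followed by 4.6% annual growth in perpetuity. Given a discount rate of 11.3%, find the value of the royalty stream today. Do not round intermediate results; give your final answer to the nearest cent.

27143.86

D_1 = 1601.62000
D_2 = 1756.97714
D_3 = 1927.40392
D_4 = 2114.36210
Terminal value at year 4: TV = D_4×(1+g_2)/(r−g_2) = 2211.62276/0.067 = 33009.29492
P_0 = D_1/(1+r)^1 + D_2/(1+r)^2 + D_3/(1+r)^3 + D_4/(1+r)^4 + TV/(1+r)^4
    = 1439.01168 + 1418.32508 + 1397.93586 + 1377.83975 + 21510.75187 = 27143.86423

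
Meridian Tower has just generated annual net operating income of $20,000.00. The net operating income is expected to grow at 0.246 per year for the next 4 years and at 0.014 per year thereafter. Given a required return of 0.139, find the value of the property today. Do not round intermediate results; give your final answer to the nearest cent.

D_1 = 24920.00000
D_2 = 31050.32000
D_3 = 38688.69872
D_4 = 48206.11861
Terminal value at year 4: TV = D_4×(1+g_2)/(r−g_2) = 48881.00427/0.125 = 391048.03412
P_0 = D_1/(1+r)^1 + D_2/(1+r)^2 + D_3/(1+r)^3 + D_4/(1+r)^4 + TV/(1+r)^4
    = 21878.84109 + 23934.18437 + 26182.61082 + 28642.25907 + 232346.00558 = 332983.90093

$332983.90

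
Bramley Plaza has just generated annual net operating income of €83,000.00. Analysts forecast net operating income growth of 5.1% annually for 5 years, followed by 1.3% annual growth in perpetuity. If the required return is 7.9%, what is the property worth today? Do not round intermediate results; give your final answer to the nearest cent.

€1500780.35

D_1 = 87233.00000
D_2 = 91681.88300
D_3 = 96357.65903
D_4 = 101271.89964
D_5 = 106436.76653
Terminal value at year 5: TV = D_5×(1+g_2)/(r−g_2) = 107820.44449/0.066 = 1633643.09834
P_0 = D_1/(1+r)^1 + D_2/(1+r)^2 + D_3/(1+r)^3 + D_4/(1+r)^4 + D_5/(1+r)^5 + TV/(1+r)^5
    = 80846.15385 + 78748.19990 + 76704.68776 + 74714.20467 + 72775.37452 + 1116991.73316 = 1500780.35386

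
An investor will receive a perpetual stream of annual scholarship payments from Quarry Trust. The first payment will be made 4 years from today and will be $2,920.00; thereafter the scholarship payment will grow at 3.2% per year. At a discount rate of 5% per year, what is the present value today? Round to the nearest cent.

Value at end of year 3: C₁ / (r − g) = $2,920.00 / (0.05 − 0.032) = $162,222.2222
Discount to today: PV = $162,222.2222 / (1 + 0.05)^3 = $162,222.2222 / 1.157625 = $140,133.65

$140133.65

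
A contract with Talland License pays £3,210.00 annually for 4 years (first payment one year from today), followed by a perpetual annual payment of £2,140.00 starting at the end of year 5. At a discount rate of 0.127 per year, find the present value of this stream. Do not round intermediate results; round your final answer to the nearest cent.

£20053.02

PV of 4-year annuity: £3,210.00 × [1 − (1+0.127)^−4] / 0.127 = 9607.87612
Perpetuity value at year 4: £2,140.00 / 0.127 = 16850.39370
PV of perpetuity: 16850.39370 / (1+0.127)^4 = 10445.14295
Total PV = 9607.87612 + 10445.14295 = 20053.01907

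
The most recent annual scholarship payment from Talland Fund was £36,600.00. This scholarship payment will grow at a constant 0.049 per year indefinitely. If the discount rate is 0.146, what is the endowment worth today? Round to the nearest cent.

D₁ = D₀ × (1 + g) = £36,600.00 × 1.049 = £38,393.4000
Growing perpetuity: P = D₁ / (r − g) = £38,393.4000 / (0.146 − 0.049) = £395,808.25

£395808.25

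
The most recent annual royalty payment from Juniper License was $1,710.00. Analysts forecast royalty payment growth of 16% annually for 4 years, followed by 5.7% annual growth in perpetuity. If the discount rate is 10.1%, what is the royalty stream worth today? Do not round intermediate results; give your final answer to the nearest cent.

D_1 = 1983.60000
D_2 = 2300.97600
D_3 = 2669.13216
D_4 = 3096.19331
Terminal value at year 4: TV = D_4×(1+g_2)/(r−g_2) = 3272.67632/0.044 = 74379.00736
P_0 = D_1/(1+r)^1 + D_2/(1+r)^2 + D_3/(1+r)^3 + D_4/(1+r)^4 + TV/(1+r)^4
    = 1801.63488 + 1898.18025 + 1999.89927 + 2107.06916 + 50617.54787 = 58424.33143

$58424.33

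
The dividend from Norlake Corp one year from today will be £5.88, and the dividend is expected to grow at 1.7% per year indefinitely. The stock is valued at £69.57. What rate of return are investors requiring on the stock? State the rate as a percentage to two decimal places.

P = D₁/(r − g) ⇒ r = D₁/P + g = £5.8800/£69.57 + 0.017 = 0.084519 + 0.017 = 0.101519

10.15%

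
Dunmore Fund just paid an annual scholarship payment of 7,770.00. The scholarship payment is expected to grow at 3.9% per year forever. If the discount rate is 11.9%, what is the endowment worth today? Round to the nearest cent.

100912.88

D₁ = D₀ × (1 + g) = 7,770.00 × 1.039 = 8,073.0300
Growing perpetuity: P = D₁ / (r − g) = 8,073.0300 / (0.119 − 0.039) = 100,912.88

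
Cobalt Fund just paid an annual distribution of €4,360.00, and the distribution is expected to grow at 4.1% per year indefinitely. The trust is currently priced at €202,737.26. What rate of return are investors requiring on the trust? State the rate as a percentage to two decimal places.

D₁ = €4,360.00 × 1.041 = €4,538.7600
P = D₁/(r − g) ⇒ r = D₁/P + g = €4,538.7600/€202,737.26 + 0.041 = 0.022387 + 0.041 = 0.063387

6.34%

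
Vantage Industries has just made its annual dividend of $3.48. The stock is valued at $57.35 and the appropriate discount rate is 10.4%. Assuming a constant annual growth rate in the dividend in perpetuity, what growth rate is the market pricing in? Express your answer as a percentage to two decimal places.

4.08%

P = D₀(1+g)/(r−g) ⇒ P(r−g) = D₀(1+g) ⇒ g(P+D₀) = P·r − D₀
g = (P·r − D₀)/(P + D₀) = ($57.35×0.104 − $3.48) / ($57.35 + $3.48) = 0.040842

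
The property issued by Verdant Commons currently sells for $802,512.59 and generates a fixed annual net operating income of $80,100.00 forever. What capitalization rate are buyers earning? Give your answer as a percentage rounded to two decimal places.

P = C/r ⇒ r = C/P = $80,100.00/$802,512.59 = 0.099812

9.98%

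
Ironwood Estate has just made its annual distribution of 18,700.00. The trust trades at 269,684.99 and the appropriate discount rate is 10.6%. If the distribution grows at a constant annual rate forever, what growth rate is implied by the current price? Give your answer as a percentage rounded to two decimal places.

P = D₀(1+g)/(r−g) ⇒ P(r−g) = D₀(1+g) ⇒ g(P+D₀) = P·r − D₀
g = (P·r − D₀)/(P + D₀) = (269,684.99×0.106 − 18,700.00) / (269,684.99 + 18,700.00) = 0.034283

3.43%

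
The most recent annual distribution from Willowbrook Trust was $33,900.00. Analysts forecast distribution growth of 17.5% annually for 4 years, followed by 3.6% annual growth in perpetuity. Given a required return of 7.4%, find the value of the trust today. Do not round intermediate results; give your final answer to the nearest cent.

D_1 = 39832.50000
D_2 = 46803.18750
D_3 = 54993.74531
D_4 = 64617.65074
Terminal value at year 4: TV = D_4×(1+g_2)/(r−g_2) = 66943.88617/0.038 = 1761681.21497
P_0 = D_1/(1+r)^1 + D_2/(1+r)^2 + D_3/(1+r)^3 + D_4/(1+r)^4 + TV/(1+r)^4
    = 37087.98883 + 40575.77921 + 44391.56478 + 48566.19052 + 1324067.72039 = 1494689.24372

$1494689.24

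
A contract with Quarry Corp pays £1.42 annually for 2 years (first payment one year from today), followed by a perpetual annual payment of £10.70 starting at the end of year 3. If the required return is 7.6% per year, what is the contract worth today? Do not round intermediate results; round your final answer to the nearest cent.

PV of 2-year annuity: £1.42 × [1 − (1+0.076)^−2] / 0.076 = 2.54619
Perpetuity value at year 2: £10.70 / 0.076 = 140.78947
PV of perpetuity: 140.78947 / (1+0.076)^2 = 121.60338
Total PV = 2.54619 + 121.60338 = 124.14957

£124.15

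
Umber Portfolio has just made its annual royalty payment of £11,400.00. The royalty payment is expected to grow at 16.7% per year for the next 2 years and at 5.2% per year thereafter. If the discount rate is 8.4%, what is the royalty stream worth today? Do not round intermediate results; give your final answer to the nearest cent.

D_1 = 13303.80000
D_2 = 15525.53460
Terminal value at year 2: TV = D_2×(1+g_2)/(r−g_2) = 16332.86240/0.032 = 510401.94997
P_0 = D_1/(1+r)^1 + D_2/(1+r)^2 + TV/(1+r)^2
    = 12272.87823 + 13212.59123 + 434363.93668 = 459849.40613

£459849.41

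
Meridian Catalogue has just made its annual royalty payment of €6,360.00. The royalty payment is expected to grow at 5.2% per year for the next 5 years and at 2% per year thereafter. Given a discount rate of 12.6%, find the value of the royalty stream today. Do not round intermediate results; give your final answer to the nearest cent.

D_1 = 6690.72000
D_2 = 7038.63744
D_3 = 7404.64659
D_4 = 7789.68821
D_5 = 8194.75200
Terminal value at year 5: TV = D_5×(1+g_2)/(r−g_2) = 8358.64704/0.106 = 78855.16072
P_0 = D_1/(1+r)^1 + D_2/(1+r)^2 + D_3/(1+r)^3 + D_4/(1+r)^4 + D_5/(1+r)^5 + TV/(1+r)^5
    = 5942.02487 + 5551.51879 + 5186.67653 + 4845.81146 + 4527.34783 + 43565.04517 = 69618.42465

€69618.42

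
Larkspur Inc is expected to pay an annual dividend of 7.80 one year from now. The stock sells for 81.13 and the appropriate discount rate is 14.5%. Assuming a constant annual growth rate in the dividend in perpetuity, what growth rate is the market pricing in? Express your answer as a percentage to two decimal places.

P = D₁/(r−g) ⇒ g = r − D₁/P = 0.145 − 7.80/81.13 = 0.048858

4.89%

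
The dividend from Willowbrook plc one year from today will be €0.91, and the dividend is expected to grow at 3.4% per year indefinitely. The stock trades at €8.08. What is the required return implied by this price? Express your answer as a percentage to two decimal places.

P = D₁/(r − g) ⇒ r = D₁/P + g = €0.9100/€8.08 + 0.034 = 0.112624 + 0.034 = 0.146624

14.66%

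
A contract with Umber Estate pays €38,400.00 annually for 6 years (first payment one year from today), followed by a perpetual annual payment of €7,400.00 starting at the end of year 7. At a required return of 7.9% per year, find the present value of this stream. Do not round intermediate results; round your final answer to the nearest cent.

€237415.95

PV of 6-year annuity: €38,400.00 × [1 − (1+0.079)^−6] / 0.079 = 178058.39734
Perpetuity value at year 6: €7,400.00 / 0.079 = 93670.88608
PV of perpetuity: 93670.88608 / (1+0.079)^6 = 59357.54909
Total PV = 178058.39734 + 59357.54909 = 237415.94643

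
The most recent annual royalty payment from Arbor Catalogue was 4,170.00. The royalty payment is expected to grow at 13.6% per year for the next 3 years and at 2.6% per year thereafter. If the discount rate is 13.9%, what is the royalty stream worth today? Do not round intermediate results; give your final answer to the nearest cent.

D_1 = 4737.12000
D_2 = 5381.36832
D_3 = 6113.23441
Terminal value at year 3: TV = D_3×(1+g_2)/(r−g_2) = 6272.17851/0.113 = 55506.00448
P_0 = D_1/(1+r)^1 + D_2/(1+r)^2 + D_3/(1+r)^3 + TV/(1+r)^3
    = 4159.01668 + 4148.06229 + 4137.13675 + 37563.73726 = 50007.95298

50007.95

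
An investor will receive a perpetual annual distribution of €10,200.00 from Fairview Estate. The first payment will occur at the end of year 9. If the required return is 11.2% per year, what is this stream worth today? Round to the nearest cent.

Value at end of year 8: C / r = €10,200.00 / 0.112 = €91,071.4286
Discount to today: PV = €91,071.4286 / (1 + 0.112)^8 = €91,071.4286 / 2.337967 = €38,953.26

€38953.26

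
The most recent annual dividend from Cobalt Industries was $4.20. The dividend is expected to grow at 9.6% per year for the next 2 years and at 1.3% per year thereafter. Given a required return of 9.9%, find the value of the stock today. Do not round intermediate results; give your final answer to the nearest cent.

D_1 = 4.60320
D_2 = 5.04511
Terminal value at year 2: TV = D_2×(1+g_2)/(r−g_2) = 5.11069/0.086 = 59.42667
P_0 = D_1/(1+r)^1 + D_2/(1+r)^2 + TV/(1+r)^2
    = 4.18854 + 4.17710 + 49.20237 = 57.56800

$57.57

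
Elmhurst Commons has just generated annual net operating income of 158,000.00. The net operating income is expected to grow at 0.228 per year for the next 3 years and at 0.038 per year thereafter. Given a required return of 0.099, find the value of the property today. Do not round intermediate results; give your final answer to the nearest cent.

D_1 = 194024.00000
D_2 = 238261.47200
D_3 = 292585.08762
Terminal value at year 3: TV = D_3×(1+g_2)/(r−g_2) = 303703.32095/0.061 = 4978742.96632
P_0 = D_1/(1+r)^1 + D_2/(1+r)^2 + D_3/(1+r)^3 + TV/(1+r)^3
    = 176545.95086 + 197268.81498 + 220424.11719 + 3750823.50238 = 4345062.38541

4345062.39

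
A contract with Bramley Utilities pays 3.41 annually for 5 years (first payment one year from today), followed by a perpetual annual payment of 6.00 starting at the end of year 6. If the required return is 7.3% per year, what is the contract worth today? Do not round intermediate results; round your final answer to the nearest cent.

PV of 5-year annuity: 3.41 × [1 − (1+0.073)^−5] / 0.073 = 13.87008
Perpetuity value at year 5: 6.00 / 0.073 = 82.19178
PV of perpetuity: 82.19178 / (1+0.073)^5 = 57.78695
Total PV = 13.87008 + 57.78695 = 71.65703

71.66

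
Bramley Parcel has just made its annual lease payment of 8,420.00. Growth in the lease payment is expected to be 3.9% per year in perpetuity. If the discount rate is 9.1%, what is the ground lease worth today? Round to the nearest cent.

D₁ = D₀ × (1 + g) = 8,420.00 × 1.039 = 8,748.3800
Growing perpetuity: P = D₁ / (r − g) = 8,748.3800 / (0.091 − 0.039) = 168,238.08

168238.08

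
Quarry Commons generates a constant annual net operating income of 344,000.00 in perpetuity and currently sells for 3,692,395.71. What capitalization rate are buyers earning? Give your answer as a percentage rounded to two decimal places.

P = C/r ⇒ r = C/P = 344,000.00/3,692,395.71 = 0.093164

9.32%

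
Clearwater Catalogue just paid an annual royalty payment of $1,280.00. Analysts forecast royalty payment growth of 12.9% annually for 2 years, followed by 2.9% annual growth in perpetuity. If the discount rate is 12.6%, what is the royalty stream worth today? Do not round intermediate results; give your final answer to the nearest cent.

$16221.25

D_1 = 1445.12000
D_2 = 1631.54048
Terminal value at year 2: TV = D_2×(1+g_2)/(r−g_2) = 1678.85515/0.097 = 17307.78509
P_0 = D_1/(1+r)^1 + D_2/(1+r)^2 + TV/(1+r)^2
    = 1283.41030 + 1286.82969 + 13651.00774 = 16221.24773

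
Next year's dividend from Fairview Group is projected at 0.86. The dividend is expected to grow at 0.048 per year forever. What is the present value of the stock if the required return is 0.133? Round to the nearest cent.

Growing perpetuity: P = D₁ / (r − g) = 0.8600 / (0.133 − 0.048) = 10.12

10.12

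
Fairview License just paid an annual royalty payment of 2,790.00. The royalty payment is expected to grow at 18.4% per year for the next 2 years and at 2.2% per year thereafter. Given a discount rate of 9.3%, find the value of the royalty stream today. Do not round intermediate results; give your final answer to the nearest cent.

D_1 = 3303.36000
D_2 = 3911.17824
Terminal value at year 2: TV = D_2×(1+g_2)/(r−g_2) = 3997.22416/0.071 = 56298.93185
P_0 = D_1/(1+r)^1 + D_2/(1+r)^2 + TV/(1+r)^2
    = 3022.28728 + 3273.91413 + 47125.91887 = 53422.12028

53422.12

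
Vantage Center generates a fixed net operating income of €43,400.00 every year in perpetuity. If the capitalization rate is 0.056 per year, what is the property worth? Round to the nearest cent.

€775000.00

Level perpetuity: PV = C / r = €43,400.00 / 0.056 = €775,000.00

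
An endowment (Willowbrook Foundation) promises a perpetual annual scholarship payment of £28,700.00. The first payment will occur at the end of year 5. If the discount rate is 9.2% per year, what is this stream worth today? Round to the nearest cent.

Value at end of year 4: C / r = £28,700.00 / 0.092 = £311,956.5217
Discount to today: PV = £311,956.5217 / (1 + 0.092)^4 = £311,956.5217 / 1.421970 = £219,383.28

£219383.28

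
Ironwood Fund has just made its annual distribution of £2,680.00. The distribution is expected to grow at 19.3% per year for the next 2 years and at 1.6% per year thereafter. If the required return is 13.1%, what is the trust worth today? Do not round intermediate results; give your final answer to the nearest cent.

D_1 = 3197.24000
D_2 = 3814.30732
Terminal value at year 2: TV = D_2×(1+g_2)/(r−g_2) = 3875.33624/0.115 = 33698.57597
P_0 = D_1/(1+r)^1 + D_2/(1+r)^2 + TV/(1+r)^2
    = 2826.91424 + 2981.88212 + 26344.28033 = 32153.07669

£32153.08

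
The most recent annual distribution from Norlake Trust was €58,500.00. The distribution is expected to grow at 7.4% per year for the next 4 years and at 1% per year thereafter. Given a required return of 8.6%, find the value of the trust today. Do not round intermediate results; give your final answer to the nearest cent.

€971244.77

D_1 = 62829.00000
D_2 = 67478.34600
D_3 = 72471.74360
D_4 = 77834.65263
Terminal value at year 4: TV = D_4×(1+g_2)/(r−g_2) = 78612.99916/0.076 = 1034381.56786
P_0 = D_1/(1+r)^1 + D_2/(1+r)^2 + D_3/(1+r)^3 + D_4/(1+r)^4 + TV/(1+r)^4
    = 57853.59116 + 57214.32496 + 56582.12247 + 55956.90565 + 743637.82510 = 971244.76934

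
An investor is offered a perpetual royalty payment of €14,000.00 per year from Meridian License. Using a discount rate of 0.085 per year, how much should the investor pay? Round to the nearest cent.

€164705.88

Level perpetuity: PV = C / r = €14,000.00 / 0.085 = €164,705.88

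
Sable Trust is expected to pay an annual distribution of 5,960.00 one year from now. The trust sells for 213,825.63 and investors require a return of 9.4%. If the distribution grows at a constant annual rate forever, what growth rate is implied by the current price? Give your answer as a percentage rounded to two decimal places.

6.61%

P = D₁/(r−g) ⇒ g = r − D₁/P = 0.094 − 5,960.00/213,825.63 = 0.066127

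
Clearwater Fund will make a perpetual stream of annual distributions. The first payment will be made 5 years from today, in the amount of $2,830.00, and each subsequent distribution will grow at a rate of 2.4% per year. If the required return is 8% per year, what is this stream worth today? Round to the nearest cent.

Value at end of year 4: C₁ / (r − g) = $2,830.00 / (0.08 − 0.024) = $50,535.7143
Discount to today: PV = $50,535.7143 / (1 + 0.08)^4 = $50,535.7143 / 1.360489 = $37,145.26

$37145.26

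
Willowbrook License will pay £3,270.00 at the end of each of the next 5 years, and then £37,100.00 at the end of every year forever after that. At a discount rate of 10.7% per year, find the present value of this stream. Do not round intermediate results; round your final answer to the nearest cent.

PV of 5-year annuity: £3,270.00 × [1 − (1+0.107)^−5] / 0.107 = 12177.34624
Perpetuity value at year 5: £37,100.00 / 0.107 = 346728.97196
PV of perpetuity: 346728.97196 / (1+0.107)^5 = 208570.08952
Total PV = 12177.34624 + 208570.08952 = 220747.43576

£220747.44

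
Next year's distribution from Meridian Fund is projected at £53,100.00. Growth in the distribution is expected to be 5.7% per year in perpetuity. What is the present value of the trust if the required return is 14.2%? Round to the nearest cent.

Growing perpetuity: P = D₁ / (r − g) = £53,100.0000 / (0.142 − 0.057) = £624,705.88

£624705.88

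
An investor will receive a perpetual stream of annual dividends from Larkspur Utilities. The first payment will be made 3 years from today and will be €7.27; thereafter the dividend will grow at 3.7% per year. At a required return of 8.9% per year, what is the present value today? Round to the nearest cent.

€117.89

Value at end of year 2: C₁ / (r − g) = €7.27 / (0.089 − 0.037) = €139.8077
Discount to today: PV = €139.8077 / (1 + 0.089)^2 = €139.8077 / 1.185921 = €117.89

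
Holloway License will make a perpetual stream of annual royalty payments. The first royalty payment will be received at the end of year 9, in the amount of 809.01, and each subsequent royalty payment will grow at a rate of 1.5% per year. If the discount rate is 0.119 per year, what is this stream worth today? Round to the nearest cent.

Value at end of year 8: C₁ / (r − g) = 809.01 / (0.119 − 0.015) = 7,778.9423
Discount to today: PV = 7,778.9423 / (1 + 0.119)^8 = 7,778.9423 / 2.458333 = 3,164.32

3164.32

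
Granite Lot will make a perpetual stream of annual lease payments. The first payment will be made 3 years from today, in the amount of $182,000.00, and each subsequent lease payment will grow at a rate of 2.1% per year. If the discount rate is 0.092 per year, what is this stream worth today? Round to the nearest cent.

$2149650.04

Value at end of year 2: C₁ / (r − g) = $182,000.00 / (0.092 − 0.021) = $2,563,380.2817
Discount to today: PV = $2,563,380.2817 / (1 + 0.092)^2 = $2,563,380.2817 / 1.192464 = $2,149,650.04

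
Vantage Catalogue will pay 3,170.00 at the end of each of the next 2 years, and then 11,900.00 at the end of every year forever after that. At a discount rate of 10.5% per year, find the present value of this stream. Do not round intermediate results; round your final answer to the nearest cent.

PV of 2-year annuity: 3,170.00 × [1 − (1+0.105)^−2] / 0.105 = 5464.95772
Perpetuity value at year 2: 11,900.00 / 0.105 = 113333.33333
PV of perpetuity: 113333.33333 / (1+0.105)^2 = 92818.19237
Total PV = 5464.95772 + 92818.19237 = 98283.15009

98283.15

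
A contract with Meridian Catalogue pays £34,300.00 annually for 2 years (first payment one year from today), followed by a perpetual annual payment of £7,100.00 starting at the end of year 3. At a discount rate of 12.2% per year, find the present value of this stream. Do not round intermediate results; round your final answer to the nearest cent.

£104045.58

PV of 2-year annuity: £34,300.00 × [1 − (1+0.122)^−2] / 0.122 = 57816.76469
Perpetuity value at year 2: £7,100.00 / 0.122 = 58196.72131
PV of perpetuity: 58196.72131 / (1+0.122)^2 = 46228.81958
Total PV = 57816.76469 + 46228.81958 = 104045.58427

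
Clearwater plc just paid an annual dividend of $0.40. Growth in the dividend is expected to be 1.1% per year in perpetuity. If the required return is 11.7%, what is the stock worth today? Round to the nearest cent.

D₁ = D₀ × (1 + g) = $0.40 × 1.011 = $0.4044
Growing perpetuity: P = D₁ / (r − g) = $0.4044 / (0.117 − 0.011) = $3.82

$3.82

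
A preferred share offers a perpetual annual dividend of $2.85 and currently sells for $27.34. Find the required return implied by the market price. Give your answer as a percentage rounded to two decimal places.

10.42%

P = C/r ⇒ r = C/P = $2.85/$27.34 = 0.104243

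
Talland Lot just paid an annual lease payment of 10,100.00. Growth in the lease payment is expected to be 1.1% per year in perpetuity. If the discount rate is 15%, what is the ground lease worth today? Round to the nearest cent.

D₁ = D₀ × (1 + g) = 10,100.00 × 1.011 = 10,211.1000
Growing perpetuity: P = D₁ / (r − g) = 10,211.1000 / (0.15 − 0.011) = 73,461.15

73461.15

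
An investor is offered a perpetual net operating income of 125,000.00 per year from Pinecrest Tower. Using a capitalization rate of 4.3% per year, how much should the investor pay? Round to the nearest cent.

Level perpetuity: PV = C / r = 125,000.00 / 0.043 = 2,906,976.74

2906976.74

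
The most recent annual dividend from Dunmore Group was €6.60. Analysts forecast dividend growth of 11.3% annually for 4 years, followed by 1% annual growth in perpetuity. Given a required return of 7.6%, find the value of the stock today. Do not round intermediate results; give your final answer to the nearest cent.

€144.37

D_1 = 7.34580
D_2 = 8.17588
D_3 = 9.09975
D_4 = 10.12802
Terminal value at year 4: TV = D_4×(1+g_2)/(r−g_2) = 10.22930/0.066 = 154.98941
P_0 = D_1/(1+r)^1 + D_2/(1+r)^2 + D_3/(1+r)^3 + D_4/(1+r)^4 + TV/(1+r)^4
    = 6.82695 + 7.06171 + 7.30454 + 7.55571 + 115.62532 = 144.37423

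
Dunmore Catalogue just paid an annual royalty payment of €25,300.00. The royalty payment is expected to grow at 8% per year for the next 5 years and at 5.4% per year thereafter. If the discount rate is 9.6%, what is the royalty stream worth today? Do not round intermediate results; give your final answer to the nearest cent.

€710965.77

D_1 = 27324.00000
D_2 = 29509.92000
D_3 = 31870.71360
D_4 = 34420.37069
D_5 = 37174.00034
Terminal value at year 5: TV = D_5×(1+g_2)/(r−g_2) = 39181.39636/0.042 = 932890.38956
P_0 = D_1/(1+r)^1 + D_2/(1+r)^2 + D_3/(1+r)^3 + D_4/(1+r)^4 + D_5/(1+r)^5 + TV/(1+r)^5
    = 24930.65693 + 24566.70574 + 24208.06770 + 23854.66525 + 23506.42196 + 589899.25590 = 710965.77348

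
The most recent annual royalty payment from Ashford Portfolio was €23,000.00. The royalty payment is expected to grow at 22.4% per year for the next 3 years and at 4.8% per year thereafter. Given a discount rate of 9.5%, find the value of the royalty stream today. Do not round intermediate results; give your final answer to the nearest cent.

€802869.03

D_1 = 28152.00000
D_2 = 34458.04800
D_3 = 42176.65075
Terminal value at year 3: TV = D_3×(1+g_2)/(r−g_2) = 44201.12999/0.047 = 940449.57421
P_0 = D_1/(1+r)^1 + D_2/(1+r)^2 + D_3/(1+r)^3 + TV/(1+r)^3
    = 25709.58904 + 28738.38994 + 32124.00848 + 716297.04021 = 802869.02768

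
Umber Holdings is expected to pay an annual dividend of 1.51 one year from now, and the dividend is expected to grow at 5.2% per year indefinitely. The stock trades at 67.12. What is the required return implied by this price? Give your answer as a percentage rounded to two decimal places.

P = D₁/(r − g) ⇒ r = D₁/P + g = 1.5100/67.12 + 0.052 = 0.022497 + 0.052 = 0.074497

7.45%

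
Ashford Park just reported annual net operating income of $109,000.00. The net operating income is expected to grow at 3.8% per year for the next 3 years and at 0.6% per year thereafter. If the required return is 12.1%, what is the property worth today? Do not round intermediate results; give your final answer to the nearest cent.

$1037933.53

D_1 = 113142.00000
D_2 = 117441.39600
D_3 = 121904.16905
Terminal value at year 3: TV = D_3×(1+g_2)/(r−g_2) = 122635.59406/0.115 = 1066396.47011
P_0 = D_1/(1+r)^1 + D_2/(1+r)^2 + D_3/(1+r)^3 + TV/(1+r)^3
    = 100929.52721 + 93456.60057 + 86536.97716 + 757010.42627 = 1037933.53121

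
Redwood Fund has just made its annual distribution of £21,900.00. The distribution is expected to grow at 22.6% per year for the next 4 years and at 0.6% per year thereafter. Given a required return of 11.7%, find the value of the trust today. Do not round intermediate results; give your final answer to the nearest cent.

£399210.06

D_1 = 26849.40000
D_2 = 32917.36440
D_3 = 40356.68875
D_4 = 49477.30041
Terminal value at year 4: TV = D_4×(1+g_2)/(r−g_2) = 49774.16422/0.111 = 448415.89383
P_0 = D_1/(1+r)^1 + D_2/(1+r)^2 + D_3/(1+r)^3 + D_4/(1+r)^4 + TV/(1+r)^4
    = 24037.06356 + 26382.66780 + 28957.16268 + 31782.88402 + 288050.28220 = 399210.06027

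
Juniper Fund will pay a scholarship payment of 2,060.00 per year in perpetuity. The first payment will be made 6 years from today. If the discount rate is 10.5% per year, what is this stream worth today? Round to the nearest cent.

11908.76

Value at end of year 5: C / r = 2,060.00 / 0.105 = 19,619.0476
Discount to today: PV = 19,619.0476 / (1 + 0.105)^5 = 19,619.0476 / 1.647447 = 11,908.76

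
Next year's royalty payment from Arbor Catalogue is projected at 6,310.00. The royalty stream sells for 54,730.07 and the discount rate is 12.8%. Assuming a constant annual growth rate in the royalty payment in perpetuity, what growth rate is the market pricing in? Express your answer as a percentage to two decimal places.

P = D₁/(r−g) ⇒ g = r − D₁/P = 0.128 − 6,310.00/54,730.07 = 0.012707

1.27%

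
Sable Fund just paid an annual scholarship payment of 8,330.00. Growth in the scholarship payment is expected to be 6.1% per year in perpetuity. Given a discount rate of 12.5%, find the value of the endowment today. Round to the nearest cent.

138095.78

D₁ = D₀ × (1 + g) = 8,330.00 × 1.061 = 8,838.1300
Growing perpetuity: P = D₁ / (r − g) = 8,838.1300 / (0.125 − 0.061) = 138,095.78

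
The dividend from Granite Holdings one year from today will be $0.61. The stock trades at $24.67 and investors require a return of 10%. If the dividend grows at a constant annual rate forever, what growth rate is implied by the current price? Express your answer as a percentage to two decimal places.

7.53%

P = D₁/(r−g) ⇒ g = r − D₁/P = 0.1 − $0.61/$24.67 = 0.075274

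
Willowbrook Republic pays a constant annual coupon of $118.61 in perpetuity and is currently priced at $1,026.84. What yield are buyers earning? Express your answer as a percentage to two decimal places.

11.55%

P = C/r ⇒ r = C/P = $118.61/$1,026.84 = 0.115510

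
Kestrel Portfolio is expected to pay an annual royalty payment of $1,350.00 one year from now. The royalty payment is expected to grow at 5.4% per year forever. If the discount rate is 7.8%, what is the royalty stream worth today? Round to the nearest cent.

Growing perpetuity: P = D₁ / (r − g) = $1,350.0000 / (0.078 − 0.054) = $56,250.00

$56250.00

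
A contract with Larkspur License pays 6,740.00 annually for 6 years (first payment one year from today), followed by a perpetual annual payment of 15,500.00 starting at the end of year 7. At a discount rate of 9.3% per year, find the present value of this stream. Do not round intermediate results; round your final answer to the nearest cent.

127719.04

PV of 6-year annuity: 6,740.00 × [1 − (1+0.093)^−6] / 0.093 = 29966.55664
Perpetuity value at year 6: 15,500.00 / 0.093 = 166666.66667
PV of perpetuity: 166666.66667 / (1+0.093)^6 = 97752.47855
Total PV = 29966.55664 + 97752.47855 = 127719.03519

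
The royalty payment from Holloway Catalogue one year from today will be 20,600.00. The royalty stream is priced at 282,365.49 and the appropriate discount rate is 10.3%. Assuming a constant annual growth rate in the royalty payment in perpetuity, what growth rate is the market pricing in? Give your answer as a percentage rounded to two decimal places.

P = D₁/(r−g) ⇒ g = r − D₁/P = 0.103 − 20,600.00/282,365.49 = 0.030045

3.00%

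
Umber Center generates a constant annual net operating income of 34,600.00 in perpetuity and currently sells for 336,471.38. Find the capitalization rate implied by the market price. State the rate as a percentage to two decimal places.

10.28%

P = C/r ⇒ r = C/P = 34,600.00/336,471.38 = 0.102832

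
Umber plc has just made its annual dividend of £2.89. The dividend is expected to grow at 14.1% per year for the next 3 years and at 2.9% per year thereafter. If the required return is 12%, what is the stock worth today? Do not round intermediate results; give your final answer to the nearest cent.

D_1 = 3.29749
D_2 = 3.76244
D_3 = 4.29294
Terminal value at year 3: TV = D_3×(1+g_2)/(r−g_2) = 4.41743/0.091 = 48.54324
P_0 = D_1/(1+r)^1 + D_2/(1+r)^2 + D_3/(1+r)^3 + TV/(1+r)^3
    = 2.94419 + 2.99939 + 3.05563 + 34.55212 = 43.55133

£43.55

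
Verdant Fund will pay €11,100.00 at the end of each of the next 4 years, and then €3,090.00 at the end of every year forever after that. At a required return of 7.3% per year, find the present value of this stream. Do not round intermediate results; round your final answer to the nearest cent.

PV of 4-year annuity: €11,100.00 × [1 − (1+0.073)^−4] / 0.073 = 37344.80745
Perpetuity value at year 4: €3,090.00 / 0.073 = 42328.76712
PV of perpetuity: 42328.76712 / (1+0.073)^4 = 31932.78018
Total PV = 37344.80745 + 31932.78018 = 69277.58764

€69277.59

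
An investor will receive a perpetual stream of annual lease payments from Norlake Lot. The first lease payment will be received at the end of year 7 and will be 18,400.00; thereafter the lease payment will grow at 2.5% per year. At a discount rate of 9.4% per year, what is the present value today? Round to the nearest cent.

Value at end of year 6: C₁ / (r − g) = 18,400.00 / (0.094 − 0.025) = 266,666.6667
Discount to today: PV = 266,666.6667 / (1 + 0.094)^6 = 266,666.6667 / 1.714368 = 155,548.13

155548.13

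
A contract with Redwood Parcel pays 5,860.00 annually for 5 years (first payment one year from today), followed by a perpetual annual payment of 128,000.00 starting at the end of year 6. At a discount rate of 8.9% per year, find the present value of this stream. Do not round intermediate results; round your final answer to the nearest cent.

PV of 5-year annuity: 5,860.00 × [1 − (1+0.089)^−5] / 0.089 = 22852.62086
Perpetuity value at year 5: 128,000.00 / 0.089 = 1438202.24719
PV of perpetuity: 1438202.24719 / (1+0.089)^5 = 939032.37184
Total PV = 22852.62086 + 939032.37184 = 961884.99269

961884.99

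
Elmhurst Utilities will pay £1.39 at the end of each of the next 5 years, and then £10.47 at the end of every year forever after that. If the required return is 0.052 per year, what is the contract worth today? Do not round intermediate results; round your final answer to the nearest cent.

PV of 5-year annuity: £1.39 × [1 − (1+0.052)^−5] / 0.052 = 5.98485
Perpetuity value at year 5: £10.47 / 0.052 = 201.34615
PV of perpetuity: 201.34615 / (1+0.052)^5 = 156.26605
Total PV = 5.98485 + 156.26605 = 162.25090

£162.25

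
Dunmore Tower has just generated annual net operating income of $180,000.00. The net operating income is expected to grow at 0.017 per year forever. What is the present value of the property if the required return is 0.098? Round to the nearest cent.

$2260000.00

D₁ = D₀ × (1 + g) = $180,000.00 × 1.017 = $183,060.0000
Growing perpetuity: P = D₁ / (r − g) = $183,060.0000 / (0.098 − 0.017) = $2,260,000.00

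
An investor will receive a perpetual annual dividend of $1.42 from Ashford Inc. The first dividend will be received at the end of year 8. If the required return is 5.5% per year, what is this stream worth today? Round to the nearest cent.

$17.75

Value at end of year 7: C / r = $1.42 / 0.055 = $25.8182
Discount to today: PV = $25.8182 / (1 + 0.055)^7 = $25.8182 / 1.454679 = $17.75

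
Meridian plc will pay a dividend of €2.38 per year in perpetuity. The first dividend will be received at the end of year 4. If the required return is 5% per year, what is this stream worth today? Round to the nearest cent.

€41.12

Value at end of year 3: C / r = €2.38 / 0.05 = €47.6000
Discount to today: PV = €47.6000 / (1 + 0.05)^3 = €47.6000 / 1.157625 = €41.12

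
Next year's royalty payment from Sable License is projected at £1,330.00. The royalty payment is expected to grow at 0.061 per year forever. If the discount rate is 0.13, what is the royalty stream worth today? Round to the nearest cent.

Growing perpetuity: P = D₁ / (r − g) = £1,330.0000 / (0.13 − 0.061) = £19,275.36

£19275.36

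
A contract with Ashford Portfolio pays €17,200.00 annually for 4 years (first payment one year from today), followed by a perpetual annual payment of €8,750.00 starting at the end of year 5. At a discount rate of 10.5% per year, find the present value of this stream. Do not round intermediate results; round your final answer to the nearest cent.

PV of 4-year annuity: €17,200.00 × [1 − (1+0.105)^−4] / 0.105 = 53936.76340
Perpetuity value at year 4: €8,750.00 / 0.105 = 83333.33333
PV of perpetuity: 83333.33333 / (1+0.105)^4 = 55894.57289
Total PV = 53936.76340 + 55894.57289 = 109831.33628

€109831.34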